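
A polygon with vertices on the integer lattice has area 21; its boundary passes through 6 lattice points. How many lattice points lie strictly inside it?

From Pick's theorem, I = A − B/2 + 1 = 21 − 6/2 + 1 = 19.

19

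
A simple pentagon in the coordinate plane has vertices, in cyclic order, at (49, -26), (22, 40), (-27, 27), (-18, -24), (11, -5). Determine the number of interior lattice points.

Using the shoelace formula, 2A = |[49·40 − 22·(-26)] + [22·27 − (-27)·40] + [(-27)·(-24) − (-18)·27] + [(-18)·(-5) − 11·(-24)] + [11·(-26) − 49·(-5)]| = 5653, so the area is 2826.5.
Summing gcd(|Δx|,|Δy|) over the edges gives the boundary count: gcd(27,66) + gcd(49,13) + gcd(9,51) + gcd(29,19) + gcd(38,21) = 3+1+3+1+1 = 9.
Pick's theorem gives I = A − B/2 + 1 = 2826.5 − 9/2 + 1 = 2823.

2823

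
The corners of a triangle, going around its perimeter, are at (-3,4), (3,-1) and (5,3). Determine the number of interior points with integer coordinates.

16

The shoelace formula gives twice the area as |((-3)·(-1) − 3·4) + (3·3 − 5·(-1)) + (5·4 − (-3)·3)| = 34, so the area is 17.
Summing gcd(|Δx|,|Δy|) over the edges gives the boundary count: gcd(6,5) + gcd(2,4) + gcd(8,1) = 1+2+1 = 4.
Pick's theorem gives I = A − B/2 + 1 = 17 − 4/2 + 1 = 16.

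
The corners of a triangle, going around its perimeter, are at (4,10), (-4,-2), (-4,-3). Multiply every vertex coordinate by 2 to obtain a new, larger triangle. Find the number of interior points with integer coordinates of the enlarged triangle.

The shoelace formula gives twice the area as |[4·(-2) − (-4)·10] + [(-4)·(-3) − (-4)·(-2)] + [(-4)·10 − 4·(-3)]| = 8, so the area is 4.
The number of boundary lattice points is Σ gcd(|Δx|,|Δy|) = gcd(8,12) + gcd(0,1) + gcd(8,13) = 4+1+1 = 6.
Scaling by 2 multiplies the area by 2² = 4 (so the new area is 16) and multiplies the boundary lattice-point count by 2, giving 12.
By Pick's theorem, the interior count of the dilated polygon is 16 − 12/2 + 1 = 11.

11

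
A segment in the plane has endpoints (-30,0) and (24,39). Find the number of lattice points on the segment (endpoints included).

4

The number of lattice points on a segment between lattice points is gcd(|Δx|,|Δy|) + 1 = gcd(54,39) + 1 = 3 + 1 = 4.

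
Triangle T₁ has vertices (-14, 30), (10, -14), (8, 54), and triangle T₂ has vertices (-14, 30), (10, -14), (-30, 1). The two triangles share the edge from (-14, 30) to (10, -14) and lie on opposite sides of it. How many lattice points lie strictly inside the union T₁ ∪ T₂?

The union is the simple quadrilateral with vertices (-14, 30), (8, 54), (10, -14), (-30, 1) in order.
By the shoelace formula, twice the signed area is |[(-14)·54 − 8·30] + [8·(-14) − 10·54] + [10·1 − (-30)·(-14)] + [(-30)·30 − (-14)·1]| = 2944, so the area is 1472.
The number of boundary lattice points is Σ gcd(|Δx|,|Δy|) = gcd(22,24) + gcd(2,68) + gcd(40,15) + gcd(16,29) = 2+2+5+1 = 10.
By Pick's theorem I = A − B/2 + 1 = 1472 − 10/2 + 1 = 1468.

1468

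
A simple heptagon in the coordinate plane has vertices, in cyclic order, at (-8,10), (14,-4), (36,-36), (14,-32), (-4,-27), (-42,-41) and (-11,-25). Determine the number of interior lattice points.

1147

The shoelace formula gives twice the area as |((-8)·(-4) − 14·10) + (14·(-36) − 36·(-4)) + (36·(-32) − 14·(-36)) + (14·(-27) − (-4)·(-32)) + ((-4)·(-41) − (-42)·(-27)) + ((-42)·(-25) − (-11)·(-41)) + ((-11)·10 − (-8)·(-25))| = 2303, so the area is 2303/2.
The number of boundary lattice points is Σ gcd(|Δx|,|Δy|) = gcd(22,14) + gcd(22,32) + gcd(22,4) + gcd(18,5) + gcd(38,14) + gcd(31,16) + gcd(3,35) = 2+2+2+1+2+1+1 = 11.
Pick's theorem gives I = A − B/2 + 1 = 2303/2 − 11/2 + 1 = 1147.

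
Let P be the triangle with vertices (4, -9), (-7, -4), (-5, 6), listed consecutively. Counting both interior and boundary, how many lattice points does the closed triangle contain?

64

By the shoelace formula, twice the signed area is |(4·(-4) − (-7)·(-9)) + ((-7)·6 − (-5)·(-4)) + ((-5)·(-9) − 4·6)| = 120, so the area is 60.
Summing gcd(|Δx|,|Δy|) over the edges gives the boundary count: gcd(11,5) + gcd(2,10) + gcd(9,15) = 1+2+3 = 6.
Pick's theorem gives I = A − B/2 + 1 = 60 − 6/2 + 1 = 58, so the closed region contains I + B = 58 + 6 = 64 lattice points.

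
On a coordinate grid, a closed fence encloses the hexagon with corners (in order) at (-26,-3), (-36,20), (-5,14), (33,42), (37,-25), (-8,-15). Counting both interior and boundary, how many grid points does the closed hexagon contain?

The shoelace formula gives twice the area as |((-26)·20 − (-36)·(-3)) + ((-36)·14 − (-5)·20) + ((-5)·42 − 33·14) + (33·(-25) − 37·42) + (37·(-15) − (-8)·(-25)) + ((-8)·(-3) − (-26)·(-15))| = 5204, so the area is 2602.
Summing gcd(|Δx|,|Δy|) over the edges gives the boundary count: gcd(10,23) + gcd(31,6) + gcd(38,28) + gcd(4,67) + gcd(45,10) + gcd(18,12) = 1+1+2+1+5+6 = 16.
Pick's theorem gives I = A − B/2 + 1 = 2602 − 16/2 + 1 = 2595, so the closed region contains I + B = 2595 + 16 = 2611 lattice points.

2611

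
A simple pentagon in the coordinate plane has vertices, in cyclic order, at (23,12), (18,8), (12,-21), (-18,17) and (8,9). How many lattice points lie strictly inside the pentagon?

Using the shoelace formula, 2A = |(23·8 − 18·12) + (18·(-21) − 12·8) + (12·17 − (-18)·(-21)) + ((-18)·9 − 8·17) + (8·12 − 23·9)| = 1089, so the area is 1089/2.
The number of boundary lattice points is Σ gcd(|Δx|,|Δy|) = gcd(5,4) + gcd(6,29) + gcd(30,38) + gcd(26,8) + gcd(15,3) = 1+1+2+2+3 = 9.
Pick's theorem gives I = A − B/2 + 1 = 1089/2 − 9/2 + 1 = 541.

541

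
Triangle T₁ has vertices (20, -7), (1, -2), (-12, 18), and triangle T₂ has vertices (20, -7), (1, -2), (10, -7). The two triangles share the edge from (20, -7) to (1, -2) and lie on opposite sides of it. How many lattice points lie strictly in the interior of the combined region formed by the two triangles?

The union is the simple quadrilateral with vertices (20, -7), (-12, 18), (1, -2), (10, -7) in order.
By the shoelace formula, twice the signed area is |[20·18 − (-12)·(-7)] + [(-12)·(-2) − 1·18] + [1·(-7) − 10·(-2)] + [10·(-7) − 20·(-7)]| = 365, so the area is 182.5.
The number of boundary lattice points is Σ gcd(|Δx|,|Δy|) = gcd(32,25) + gcd(13,20) + gcd(9,5) + gcd(10,0) = 1+1+1+10 = 13.
By Pick's theorem I = A − B/2 + 1 = 182.5 − 13/2 + 1 = 177.

177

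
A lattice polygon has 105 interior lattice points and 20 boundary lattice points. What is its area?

114

Pick's theorem states A = I + B/2 − 1, so A = 105 + 20/2 − 1 = 114.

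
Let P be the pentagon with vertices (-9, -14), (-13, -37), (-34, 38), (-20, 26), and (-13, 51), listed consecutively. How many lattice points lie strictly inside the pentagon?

880

The shoelace formula gives twice the area as |[(-9)·(-37) − (-13)·(-14)] + [(-13)·38 − (-34)·(-37)] + [(-34)·26 − (-20)·38] + [(-20)·51 − (-13)·26] + [(-13)·(-14) − (-9)·51]| = 1766, so the area is 883.
The number of boundary lattice points is Σ gcd(|Δx|,|Δy|) = gcd(4,23) + gcd(21,75) + gcd(14,12) + gcd(7,25) + gcd(4,65) = 1+3+2+1+1 = 8.
Pick's theorem gives I = A − B/2 + 1 = 883 − 8/2 + 1 = 880.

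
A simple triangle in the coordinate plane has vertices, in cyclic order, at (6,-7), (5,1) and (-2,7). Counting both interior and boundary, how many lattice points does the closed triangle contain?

28

Using the shoelace formula, 2A = |[6·1 − 5·(-7)] + [5·7 − (-2)·1] + [(-2)·(-7) − 6·7]| = 50, so the area is 25.
The number of boundary lattice points is Σ gcd(|Δx|,|Δy|) = gcd(1,8) + gcd(7,6) + gcd(8,14) = 1+1+2 = 4.
Pick's theorem gives I = A − B/2 + 1 = 25 − 4/2 + 1 = 24, so the closed region contains I + B = 24 + 4 = 28 lattice points.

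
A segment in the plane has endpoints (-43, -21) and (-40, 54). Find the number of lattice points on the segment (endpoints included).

4

The number of lattice points on a segment between lattice points is gcd(|Δx|,|Δy|) + 1 = gcd(3,75) + 1 = 3 + 1 = 4.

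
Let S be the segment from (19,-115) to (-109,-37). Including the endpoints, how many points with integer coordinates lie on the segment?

The number of lattice points on a segment between lattice points is gcd(|Δx|,|Δy|) + 1 = gcd(128,78) + 1 = 2 + 1 = 3.

3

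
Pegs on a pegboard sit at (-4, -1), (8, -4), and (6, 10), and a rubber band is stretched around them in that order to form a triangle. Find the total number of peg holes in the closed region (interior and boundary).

85

The shoelace formula gives twice the area as |[(-4)·(-4) − 8·(-1)] + [8·10 − 6·(-4)] + [6·(-1) − (-4)·10]| = 162, so the area is 81.
The number of boundary lattice points is Σ gcd(|Δx|,|Δy|) = gcd(12,3) + gcd(2,14) + gcd(10,11) = 3+2+1 = 6.
Pick's theorem gives I = A − B/2 + 1 = 81 − 6/2 + 1 = 79, so the closed region contains I + B = 79 + 6 = 85 lattice points.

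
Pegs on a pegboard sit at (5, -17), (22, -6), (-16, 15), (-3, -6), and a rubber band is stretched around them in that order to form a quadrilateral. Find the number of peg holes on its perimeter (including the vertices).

4

Summing gcd(|Δx|,|Δy|) over the edges gives the boundary count: gcd(17,11) + gcd(38,21) + gcd(13,21) + gcd(8,11) = 1+1+1+1 = 4.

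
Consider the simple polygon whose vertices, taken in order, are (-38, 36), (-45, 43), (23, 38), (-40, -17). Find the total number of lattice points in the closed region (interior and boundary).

1841

The shoelace formula gives twice the area as |((-38)·43 − (-45)·36) + ((-45)·38 − 23·43) + (23·(-17) − (-40)·38) + ((-40)·36 − (-38)·(-17))| = 3670, so the area is 1835.
Summing gcd(|Δx|,|Δy|) over the edges gives the boundary count: gcd(7,7) + gcd(68,5) + gcd(63,55) + gcd(2,53) = 7+1+1+1 = 10.
Pick's theorem gives I = A − B/2 + 1 = 1835 − 10/2 + 1 = 1831, so the closed region contains I + B = 1831 + 10 = 1841 lattice points.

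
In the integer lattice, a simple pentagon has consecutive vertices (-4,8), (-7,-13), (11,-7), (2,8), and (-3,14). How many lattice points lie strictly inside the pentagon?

By the shoelace formula, twice the signed area is |((-4)·(-13) − (-7)·8) + ((-7)·(-7) − 11·(-13)) + (11·8 − 2·(-7)) + (2·14 − (-3)·8) + ((-3)·8 − (-4)·14)| = 486, so the area is 243.
Along each edge there are gcd(|Δx|,|Δy|)+1 lattice points, so counting each shared vertex once the boundary has gcd(3,21) + gcd(18,6) + gcd(9,15) + gcd(5,6) + gcd(1,6) = 3+6+3+1+1 = 14.
Pick's theorem gives I = A − B/2 + 1 = 243 − 14/2 + 1 = 237.

237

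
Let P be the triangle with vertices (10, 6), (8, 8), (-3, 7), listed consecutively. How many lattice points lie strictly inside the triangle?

The shoelace formula gives twice the area as |[10·8 − 8·6] + [8·7 − (-3)·8] + [(-3)·6 − 10·7]| = 24, so the area is 12.
Summing gcd(|Δx|,|Δy|) over the edges gives the boundary count: gcd(2,2) + gcd(11,1) + gcd(13,1) = 2+1+1 = 4.
Pick's theorem gives I = A − B/2 + 1 = 12 − 4/2 + 1 = 11.

11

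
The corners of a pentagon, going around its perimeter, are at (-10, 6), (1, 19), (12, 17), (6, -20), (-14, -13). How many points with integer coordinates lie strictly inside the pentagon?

659

The shoelace formula gives twice the area as |[(-10)·19 − 1·6] + [1·17 − 12·19] + [12·(-20) − 6·17] + [6·(-13) − (-14)·(-20)] + [(-14)·6 − (-10)·(-13)]| = 1321, so the area is 660.5.
The number of boundary lattice points is Σ gcd(|Δx|,|Δy|) = gcd(11,13) + gcd(11,2) + gcd(6,37) + gcd(20,7) + gcd(4,19) = 1+1+1+1+1 = 5.
By Pick's theorem A = I + B/2 − 1, so I = 660.5 − 5/2 + 1 = 659.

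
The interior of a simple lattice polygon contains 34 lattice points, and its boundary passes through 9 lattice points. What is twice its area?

By Pick's theorem, A = I + B/2 − 1 = 34 + 9/2 − 1 = 75/2.
Hence 2A = 75.

75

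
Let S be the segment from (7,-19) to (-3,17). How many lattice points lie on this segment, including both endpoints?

The number of lattice points on a segment between lattice points is gcd(|Δx|,|Δy|) + 1 = gcd(10,36) + 1 = 2 + 1 = 3.

3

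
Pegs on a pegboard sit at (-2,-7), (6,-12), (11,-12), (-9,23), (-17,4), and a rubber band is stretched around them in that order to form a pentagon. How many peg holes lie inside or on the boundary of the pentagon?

384

By the shoelace formula, twice the signed area is |((-2)·(-12) − 6·(-7)) + (6·(-12) − 11·(-12)) + (11·23 − (-9)·(-12)) + ((-9)·4 − (-17)·23) + ((-17)·(-7) − (-2)·4)| = 753, so the area is 376.5.
The number of boundary lattice points is Σ gcd(|Δx|,|Δy|) = gcd(8,5) + gcd(5,0) + gcd(20,35) + gcd(8,19) + gcd(15,11) = 1+5+5+1+1 = 13.
Pick's theorem gives I = A − B/2 + 1 = 376.5 − 13/2 + 1 = 371, so the closed region contains I + B = 371 + 13 = 384 lattice points.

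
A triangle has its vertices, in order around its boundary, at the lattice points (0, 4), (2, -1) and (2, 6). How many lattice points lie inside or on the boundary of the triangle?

Using the shoelace formula, 2A = |[0·(-1) − 2·4] + [2·6 − 2·(-1)] + [2·4 − 0·6]| = 14, so the area is 7.
Summing gcd(|Δx|,|Δy|) over the edges gives the boundary count: gcd(2,5) + gcd(0,7) + gcd(2,2) = 1+7+2 = 10.
Pick's theorem gives I = A − B/2 + 1 = 7 − 10/2 + 1 = 3, so the closed region contains I + B = 3 + 10 = 13 lattice points.

13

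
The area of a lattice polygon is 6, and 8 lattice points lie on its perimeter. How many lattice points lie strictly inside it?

3

Pick's theorem A = I + B/2 − 1 rearranges to I = A − B/2 + 1 = 6 − 8/2 + 1 = 3.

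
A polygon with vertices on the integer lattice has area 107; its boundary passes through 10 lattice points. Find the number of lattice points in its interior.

103

Pick's theorem A = I + B/2 − 1 rearranges to I = A − B/2 + 1 = 107 − 10/2 + 1 = 103.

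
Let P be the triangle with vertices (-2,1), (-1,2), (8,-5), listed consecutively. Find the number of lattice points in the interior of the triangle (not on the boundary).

The shoelace formula gives twice the area as |((-2)·2 − (-1)·1) + ((-1)·(-5) − 8·2) + (8·1 − (-2)·(-5))| = 16, so the area is 8.
Along each edge there are gcd(|Δx|,|Δy|)+1 lattice points, so counting each shared vertex once the boundary has gcd(1,1) + gcd(9,7) + gcd(10,6) = 1+1+2 = 4.
Pick's theorem gives I = A − B/2 + 1 = 8 − 4/2 + 1 = 7.

7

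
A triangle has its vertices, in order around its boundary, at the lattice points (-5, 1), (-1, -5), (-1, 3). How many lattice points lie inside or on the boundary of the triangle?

Using the shoelace formula, 2A = |[(-5)·(-5) − (-1)·1] + [(-1)·3 − (-1)·(-5)] + [(-1)·1 − (-5)·3]| = 32, so the area is 16.
Summing gcd(|Δx|,|Δy|) over the edges gives the boundary count: gcd(4,6) + gcd(0,8) + gcd(4,2) = 2+8+2 = 12.
Pick's theorem gives I = A − B/2 + 1 = 16 − 12/2 + 1 = 11, so the closed region contains I + B = 11 + 12 = 23 lattice points.

23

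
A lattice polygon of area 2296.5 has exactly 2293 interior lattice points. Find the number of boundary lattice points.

9

Pick's theorem gives A = I + B/2 − 1, so B = 2(A − I + 1) = 2(2296.5 − 2293 + 1) = 9.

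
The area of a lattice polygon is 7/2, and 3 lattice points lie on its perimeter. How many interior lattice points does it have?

3

From Pick's theorem, I = A − B/2 + 1 = 7/2 − 3/2 + 1 = 3.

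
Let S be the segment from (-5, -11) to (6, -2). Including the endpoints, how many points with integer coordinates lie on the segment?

The number of lattice points on a segment between lattice points is gcd(|Δx|,|Δy|) + 1 = gcd(11,9) + 1 = 1 + 1 = 2.

2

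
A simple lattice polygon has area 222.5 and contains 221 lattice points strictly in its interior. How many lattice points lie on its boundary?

Pick's theorem gives A = I + B/2 − 1, so B = 2(A − I + 1) = 2(222.5 − 221 + 1) = 5.

5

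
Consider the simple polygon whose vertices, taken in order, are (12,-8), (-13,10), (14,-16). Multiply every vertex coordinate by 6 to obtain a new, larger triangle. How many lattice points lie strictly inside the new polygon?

By the shoelace formula, twice the signed area is |(12·10 − (-13)·(-8)) + ((-13)·(-16) − 14·10) + (14·(-8) − 12·(-16))| = 164, so the area is 82.
Along each edge there are gcd(|Δx|,|Δy|)+1 lattice points, so counting each shared vertex once the boundary has gcd(25,18) + gcd(27,26) + gcd(2,8) = 1+1+2 = 4.
Scaling by 6 multiplies the area by 6² = 36 (so the new area is 2952) and multiplies the boundary lattice-point count by 6, giving 24.
By Pick's theorem, the interior count of the dilated polygon is 2952 − 24/2 + 1 = 2941.

2941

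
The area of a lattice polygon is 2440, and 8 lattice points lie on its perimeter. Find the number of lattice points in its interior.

Pick's theorem A = I + B/2 − 1 rearranges to I = A − B/2 + 1 = 2440 − 8/2 + 1 = 2437.

2437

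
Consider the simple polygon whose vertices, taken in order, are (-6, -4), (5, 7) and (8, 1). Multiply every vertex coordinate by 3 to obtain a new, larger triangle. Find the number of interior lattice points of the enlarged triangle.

424

Using the shoelace formula, 2A = |((-6)·7 − 5·(-4)) + (5·1 − 8·7) + (8·(-4) − (-6)·1)| = 99, so the area is 49.5.
Summing gcd(|Δx|,|Δy|) over the edges gives the boundary count: gcd(11,11) + gcd(3,6) + gcd(14,5) = 11+3+1 = 15.
Scaling by 3 multiplies the area by 3² = 9 (so the new area is 445.5) and multiplies the boundary lattice-point count by 3, giving 45.
By Pick's theorem, the interior count of the dilated polygon is 445.5 − 45/2 + 1 = 424.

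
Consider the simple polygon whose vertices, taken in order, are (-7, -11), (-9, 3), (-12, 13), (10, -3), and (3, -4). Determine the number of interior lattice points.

191

By the shoelace formula, twice the signed area is |((-7)·3 − (-9)·(-11)) + ((-9)·13 − (-12)·3) + ((-12)·(-3) − 10·13) + (10·(-4) − 3·(-3)) + (3·(-11) − (-7)·(-4))| = 387, so the area is 193.5.
The number of boundary lattice points is Σ gcd(|Δx|,|Δy|) = gcd(2,14) + gcd(3,10) + gcd(22,16) + gcd(7,1) + gcd(10,7) = 2+1+2+1+1 = 7.
Pick's theorem gives I = A − B/2 + 1 = 193.5 − 7/2 + 1 = 191.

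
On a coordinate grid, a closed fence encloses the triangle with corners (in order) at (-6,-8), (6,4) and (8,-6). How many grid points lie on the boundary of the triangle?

16

Along each edge there are gcd(|Δx|,|Δy|)+1 lattice points, so counting each shared vertex once the boundary has gcd(12,12) + gcd(2,10) + gcd(14,2) = 12+2+2 = 16.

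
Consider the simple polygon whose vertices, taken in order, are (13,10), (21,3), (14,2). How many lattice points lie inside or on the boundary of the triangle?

31

By the shoelace formula, twice the signed area is |[13·3 − 21·10] + [21·2 − 14·3] + [14·10 − 13·2]| = 57, so the area is 57/2.
Along each edge there are gcd(|Δx|,|Δy|)+1 lattice points, so counting each shared vertex once the boundary has gcd(8,7) + gcd(7,1) + gcd(1,8) = 1+1+1 = 3.
Pick's theorem gives I = A − B/2 + 1 = 57/2 − 3/2 + 1 = 28, so the closed region contains I + B = 28 + 3 = 31 lattice points.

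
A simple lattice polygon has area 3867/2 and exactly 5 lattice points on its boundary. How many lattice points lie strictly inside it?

1932

Pick's theorem A = I + B/2 − 1 rearranges to I = A − B/2 + 1 = 3867/2 − 5/2 + 1 = 1932.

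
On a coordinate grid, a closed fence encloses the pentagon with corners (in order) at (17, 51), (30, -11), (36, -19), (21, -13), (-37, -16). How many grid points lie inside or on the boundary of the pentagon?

By the shoelace formula, twice the signed area is |(17·(-11) − 30·51) + (30·(-19) − 36·(-11)) + (36·(-13) − 21·(-19)) + (21·(-16) − (-37)·(-13)) + ((-37)·51 − 17·(-16))| = 4392, so the area is 2196.
The number of boundary lattice points is Σ gcd(|Δx|,|Δy|) = gcd(13,62) + gcd(6,8) + gcd(15,6) + gcd(58,3) + gcd(54,67) = 1+2+3+1+1 = 8.
Pick's theorem gives I = A − B/2 + 1 = 2196 − 8/2 + 1 = 2193, so the closed region contains I + B = 2193 + 8 = 2201 lattice points.

2201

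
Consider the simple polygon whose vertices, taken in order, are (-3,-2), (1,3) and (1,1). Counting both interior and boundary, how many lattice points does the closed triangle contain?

7

By the shoelace formula, twice the signed area is |((-3)·3 − 1·(-2)) + (1·1 − 1·3) + (1·(-2) − (-3)·1)| = 8, so the area is 4.
The number of boundary lattice points is Σ gcd(|Δx|,|Δy|) = gcd(4,5) + gcd(0,2) + gcd(4,3) = 1+2+1 = 4.
Pick's theorem gives I = A − B/2 + 1 = 4 − 4/2 + 1 = 3, so the closed region contains I + B = 3 + 4 = 7 lattice points.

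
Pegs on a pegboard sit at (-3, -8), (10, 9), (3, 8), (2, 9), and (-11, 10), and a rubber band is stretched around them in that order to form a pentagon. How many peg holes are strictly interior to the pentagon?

175

The shoelace formula gives twice the area as |[(-3)·9 − 10·(-8)] + [10·8 − 3·9] + [3·9 − 2·8] + [2·10 − (-11)·9] + [(-11)·(-8) − (-3)·10]| = 354, so the area is 177.
Along each edge there are gcd(|Δx|,|Δy|)+1 lattice points, so counting each shared vertex once the boundary has gcd(13,17) + gcd(7,1) + gcd(1,1) + gcd(13,1) + gcd(8,18) = 1+1+1+1+2 = 6.
Pick's theorem gives I = A − B/2 + 1 = 177 − 6/2 + 1 = 175.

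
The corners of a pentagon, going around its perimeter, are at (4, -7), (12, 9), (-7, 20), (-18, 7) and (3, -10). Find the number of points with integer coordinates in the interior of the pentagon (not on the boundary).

Using the shoelace formula, 2A = |(4·9 − 12·(-7)) + (12·20 − (-7)·9) + ((-7)·7 − (-18)·20) + ((-18)·(-10) − 3·7) + (3·(-7) − 4·(-10))| = 912, so the area is 456.
Along each edge there are gcd(|Δx|,|Δy|)+1 lattice points, so counting each shared vertex once the boundary has gcd(8,16) + gcd(19,11) + gcd(11,13) + gcd(21,17) + gcd(1,3) = 8+1+1+1+1 = 12.
Pick's theorem gives I = A − B/2 + 1 = 456 − 12/2 + 1 = 451.

451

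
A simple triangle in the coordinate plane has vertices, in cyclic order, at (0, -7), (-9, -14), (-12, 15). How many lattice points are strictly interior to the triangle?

140

Using the shoelace formula, 2A = |(0·(-14) − (-9)·(-7)) + ((-9)·15 − (-12)·(-14)) + ((-12)·(-7) − 0·15)| = 282, so the area is 141.
Summing gcd(|Δx|,|Δy|) over the edges gives the boundary count: gcd(9,7) + gcd(3,29) + gcd(12,22) = 1+1+2 = 4.
By Pick's theorem A = I + B/2 − 1, so I = 141 − 4/2 + 1 = 140.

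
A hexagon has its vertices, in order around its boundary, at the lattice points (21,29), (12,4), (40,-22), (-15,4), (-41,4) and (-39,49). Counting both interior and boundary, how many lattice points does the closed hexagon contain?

2410

Using the shoelace formula, 2A = |(21·4 − 12·29) + (12·(-22) − 40·4) + (40·4 − (-15)·(-22)) + ((-15)·4 − (-41)·4) + ((-41)·49 − (-39)·4) + ((-39)·29 − 21·49)| = 4767, so the area is 4767/2.
Along each edge there are gcd(|Δx|,|Δy|)+1 lattice points, so counting each shared vertex once the boundary has gcd(9,25) + gcd(28,26) + gcd(55,26) + gcd(26,0) + gcd(2,45) + gcd(60,20) = 1+2+1+26+1+20 = 51.
Pick's theorem gives I = A − B/2 + 1 = 4767/2 − 51/2 + 1 = 2359, so the closed region contains I + B = 2359 + 51 = 2410 lattice points.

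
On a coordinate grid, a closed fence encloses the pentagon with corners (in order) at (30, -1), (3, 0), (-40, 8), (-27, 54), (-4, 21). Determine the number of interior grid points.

Using the shoelace formula, 2A = |[30·0 − 3·(-1)] + [3·8 − (-40)·0] + [(-40)·54 − (-27)·8] + [(-27)·21 − (-4)·54] + [(-4)·(-1) − 30·21]| = 2894, so the area is 1447.
The number of boundary lattice points is Σ gcd(|Δx|,|Δy|) = gcd(27,1) + gcd(43,8) + gcd(13,46) + gcd(23,33) + gcd(34,22) = 1+1+1+1+2 = 6.
Pick's theorem gives I = A − B/2 + 1 = 1447 − 6/2 + 1 = 1445.

1445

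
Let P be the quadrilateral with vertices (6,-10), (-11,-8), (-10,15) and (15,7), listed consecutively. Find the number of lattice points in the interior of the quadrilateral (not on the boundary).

444

Using the shoelace formula, 2A = |(6·(-8) − (-11)·(-10)) + ((-11)·15 − (-10)·(-8)) + ((-10)·7 − 15·15) + (15·(-10) − 6·7)| = 890, so the area is 445.
The number of boundary lattice points is Σ gcd(|Δx|,|Δy|) = gcd(17,2) + gcd(1,23) + gcd(25,8) + gcd(9,17) = 1+1+1+1 = 4.
Pick's theorem gives I = A − B/2 + 1 = 445 − 4/2 + 1 = 444.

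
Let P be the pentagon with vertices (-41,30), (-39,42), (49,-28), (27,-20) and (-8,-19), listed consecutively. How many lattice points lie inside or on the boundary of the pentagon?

1722

By the shoelace formula, twice the signed area is |[(-41)·42 − (-39)·30] + [(-39)·(-28) − 49·42] + [49·(-20) − 27·(-28)] + [27·(-19) − (-8)·(-20)] + [(-8)·30 − (-41)·(-19)]| = 3434, so the area is 1717.
Along each edge there are gcd(|Δx|,|Δy|)+1 lattice points, so counting each shared vertex once the boundary has gcd(2,12) + gcd(88,70) + gcd(22,8) + gcd(35,1) + gcd(33,49) = 2+2+2+1+1 = 8.
Pick's theorem gives I = A − B/2 + 1 = 1717 − 8/2 + 1 = 1714, so the closed region contains I + B = 1714 + 8 = 1722 lattice points.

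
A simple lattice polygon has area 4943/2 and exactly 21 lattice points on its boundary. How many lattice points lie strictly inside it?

2462

Pick's theorem A = I + B/2 − 1 rearranges to I = A − B/2 + 1 = 4943/2 − 21/2 + 1 = 2462.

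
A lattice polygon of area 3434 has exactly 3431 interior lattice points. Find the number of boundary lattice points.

8

Pick's theorem gives A = I + B/2 − 1, so B = 2(A − I + 1) = 2(3434 − 3431 + 1) = 8.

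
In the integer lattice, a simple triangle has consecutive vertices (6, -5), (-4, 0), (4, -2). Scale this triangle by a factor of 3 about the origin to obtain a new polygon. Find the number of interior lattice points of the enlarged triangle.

79

By the shoelace formula, twice the signed area is |(6·0 − (-4)·(-5)) + ((-4)·(-2) − 4·0) + (4·(-5) − 6·(-2))| = 20, so the area is 10.
Summing gcd(|Δx|,|Δy|) over the edges gives the boundary count: gcd(10,5) + gcd(8,2) + gcd(2,3) = 5+2+1 = 8.
Scaling by 3 multiplies the area by 3² = 9 (so the new area is 90) and multiplies the boundary lattice-point count by 3, giving 24.
By Pick's theorem, the interior count of the dilated polygon is 90 − 24/2 + 1 = 79.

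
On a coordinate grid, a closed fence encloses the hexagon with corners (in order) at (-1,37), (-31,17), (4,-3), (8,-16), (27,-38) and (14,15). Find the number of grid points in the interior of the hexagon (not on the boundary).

1348

Using the shoelace formula, 2A = |((-1)·17 − (-31)·37) + ((-31)·(-3) − 4·17) + (4·(-16) − 8·(-3)) + (8·(-38) − 27·(-16)) + (27·15 − 14·(-38)) + (14·37 − (-1)·15)| = 2713, so the area is 2713/2.
Along each edge there are gcd(|Δx|,|Δy|)+1 lattice points, so counting each shared vertex once the boundary has gcd(30,20) + gcd(35,20) + gcd(4,13) + gcd(19,22) + gcd(13,53) + gcd(15,22) = 10+5+1+1+1+1 = 19.
Pick's theorem gives I = A − B/2 + 1 = 2713/2 − 19/2 + 1 = 1348.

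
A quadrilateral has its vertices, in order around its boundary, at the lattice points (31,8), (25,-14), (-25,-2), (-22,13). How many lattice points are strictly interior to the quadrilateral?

988

Using the shoelace formula, 2A = |[31·(-14) − 25·8] + [25·(-2) − (-25)·(-14)] + [(-25)·13 − (-22)·(-2)] + [(-22)·8 − 31·13]| = 1982, so the area is 991.
The number of boundary lattice points is Σ gcd(|Δx|,|Δy|) = gcd(6,22) + gcd(50,12) + gcd(3,15) + gcd(53,5) = 2+2+3+1 = 8.
By Pick's theorem A = I + B/2 − 1, so I = 991 − 8/2 + 1 = 988.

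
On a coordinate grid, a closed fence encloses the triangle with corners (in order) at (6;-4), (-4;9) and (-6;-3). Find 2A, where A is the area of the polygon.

146

By the shoelace formula, twice the signed area is |[6·9 − (-4)·(-4)] + [(-4)·(-3) − (-6)·9] + [(-6)·(-4) − 6·(-3)]| = 146, so the area is 73.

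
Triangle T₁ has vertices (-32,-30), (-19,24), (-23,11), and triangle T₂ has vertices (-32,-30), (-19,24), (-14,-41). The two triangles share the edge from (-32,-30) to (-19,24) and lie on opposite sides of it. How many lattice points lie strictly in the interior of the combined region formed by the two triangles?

The union is the simple quadrilateral with vertices (-32,-30), (-23,11), (-19,24), (-14,-41) in order.
By the shoelace formula, twice the signed area is |[(-32)·11 − (-23)·(-30)] + [(-23)·24 − (-19)·11] + [(-19)·(-41) − (-14)·24] + [(-14)·(-30) − (-32)·(-41)]| = 1162, so the area is 581.
Along each edge there are gcd(|Δx|,|Δy|)+1 lattice points, so counting each shared vertex once the boundary has gcd(9,41) + gcd(4,13) + gcd(5,65) + gcd(18,11) = 1+1+5+1 = 8.
By Pick's theorem I = A − B/2 + 1 = 581 − 8/2 + 1 = 578.

578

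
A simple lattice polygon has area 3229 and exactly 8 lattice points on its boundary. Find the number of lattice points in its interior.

3226

Pick's theorem A = I + B/2 − 1 rearranges to I = A − B/2 + 1 = 3229 − 8/2 + 1 = 3226.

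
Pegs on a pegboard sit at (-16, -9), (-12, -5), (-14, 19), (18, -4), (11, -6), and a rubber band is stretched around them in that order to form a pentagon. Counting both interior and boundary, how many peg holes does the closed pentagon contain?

442

Using the shoelace formula, 2A = |[(-16)·(-5) − (-12)·(-9)] + [(-12)·19 − (-14)·(-5)] + [(-14)·(-4) − 18·19] + [18·(-6) − 11·(-4)] + [11·(-9) − (-16)·(-6)]| = 871, so the area is 871/2.
Summing gcd(|Δx|,|Δy|) over the edges gives the boundary count: gcd(4,4) + gcd(2,24) + gcd(32,23) + gcd(7,2) + gcd(27,3) = 4+2+1+1+3 = 11.
Pick's theorem gives I = A − B/2 + 1 = 871/2 − 11/2 + 1 = 431, so the closed region contains I + B = 431 + 11 = 442 lattice points.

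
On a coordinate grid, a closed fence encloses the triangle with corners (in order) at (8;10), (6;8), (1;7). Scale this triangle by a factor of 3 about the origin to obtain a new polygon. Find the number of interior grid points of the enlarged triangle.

31

By the shoelace formula, twice the signed area is |(8·8 − 6·10) + (6·7 − 1·8) + (1·10 − 8·7)| = 8, so the area is 4.
Summing gcd(|Δx|,|Δy|) over the edges gives the boundary count: gcd(2,2) + gcd(5,1) + gcd(7,3) = 2+1+1 = 4.
Scaling by 3 multiplies the area by 3² = 9 (so the new area is 36) and multiplies the boundary lattice-point count by 3, giving 12.
By Pick's theorem, the interior count of the dilated polygon is 36 − 12/2 + 1 = 31.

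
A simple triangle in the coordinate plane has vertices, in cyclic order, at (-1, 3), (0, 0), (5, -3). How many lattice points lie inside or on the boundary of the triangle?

The shoelace formula gives twice the area as |[(-1)·0 − 0·3] + [0·(-3) − 5·0] + [5·3 − (-1)·(-3)]| = 12, so the area is 6.
Summing gcd(|Δx|,|Δy|) over the edges gives the boundary count: gcd(1,3) + gcd(5,3) + gcd(6,6) = 1+1+6 = 8.
Pick's theorem gives I = A − B/2 + 1 = 6 − 8/2 + 1 = 3, so the closed region contains I + B = 3 + 8 = 11 lattice points.

11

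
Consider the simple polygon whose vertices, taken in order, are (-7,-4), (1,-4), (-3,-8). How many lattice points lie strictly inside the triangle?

9

Using the shoelace formula, 2A = |[(-7)·(-4) − 1·(-4)] + [1·(-8) − (-3)·(-4)] + [(-3)·(-4) − (-7)·(-8)]| = 32, so the area is 16.
Summing gcd(|Δx|,|Δy|) over the edges gives the boundary count: gcd(8,0) + gcd(4,4) + gcd(4,4) = 8+4+4 = 16.
By Pick's theorem A = I + B/2 − 1, so I = 16 − 16/2 + 1 = 9.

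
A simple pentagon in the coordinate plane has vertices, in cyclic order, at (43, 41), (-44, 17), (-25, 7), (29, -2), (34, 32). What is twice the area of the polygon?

3513

The shoelace formula gives twice the area as |[43·17 − (-44)·41] + [(-44)·7 − (-25)·17] + [(-25)·(-2) − 29·7] + [29·32 − 34·(-2)] + [34·41 − 43·32]| = 3513, so the area is 3513/2.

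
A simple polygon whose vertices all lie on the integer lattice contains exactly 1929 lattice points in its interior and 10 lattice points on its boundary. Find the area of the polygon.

1933

By Pick's theorem, A = I + B/2 − 1 = 1929 + 10/2 − 1 = 1933.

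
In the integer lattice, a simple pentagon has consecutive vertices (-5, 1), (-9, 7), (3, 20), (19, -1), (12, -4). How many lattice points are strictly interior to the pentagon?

By the shoelace formula, twice the signed area is |[(-5)·7 − (-9)·1] + [(-9)·20 − 3·7] + [3·(-1) − 19·20] + [19·(-4) − 12·(-1)] + [12·1 − (-5)·(-4)]| = 682, so the area is 341.
The number of boundary lattice points is Σ gcd(|Δx|,|Δy|) = gcd(4,6) + gcd(12,13) + gcd(16,21) + gcd(7,3) + gcd(17,5) = 2+1+1+1+1 = 6.
By Pick's theorem A = I + B/2 − 1, so I = 341 − 6/2 + 1 = 339.

339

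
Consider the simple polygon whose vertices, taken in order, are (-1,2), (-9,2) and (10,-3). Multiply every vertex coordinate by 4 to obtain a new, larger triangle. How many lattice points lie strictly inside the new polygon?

Using the shoelace formula, 2A = |[(-1)·2 − (-9)·2] + [(-9)·(-3) − 10·2] + [10·2 − (-1)·(-3)]| = 40, so the area is 20.
The number of boundary lattice points is Σ gcd(|Δx|,|Δy|) = gcd(8,0) + gcd(19,5) + gcd(11,5) = 8+1+1 = 10.
Scaling by 4 multiplies the area by 4² = 16 (so the new area is 320) and multiplies the boundary lattice-point count by 4, giving 40.
By Pick's theorem, the interior count of the dilated polygon is 320 − 40/2 + 1 = 301.

301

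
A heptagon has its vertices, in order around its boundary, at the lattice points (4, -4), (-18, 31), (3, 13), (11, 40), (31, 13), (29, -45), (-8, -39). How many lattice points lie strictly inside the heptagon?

2231

Using the shoelace formula, 2A = |[4·31 − (-18)·(-4)] + [(-18)·13 − 3·31] + [3·40 − 11·13] + [11·13 − 31·40] + [31·(-45) − 29·13] + [29·(-39) − (-8)·(-45)] + [(-8)·(-4) − 4·(-39)]| = 4470, so the area is 2235.
Summing gcd(|Δx|,|Δy|) over the edges gives the boundary count: gcd(22,35) + gcd(21,18) + gcd(8,27) + gcd(20,27) + gcd(2,58) + gcd(37,6) + gcd(12,35) = 1+3+1+1+2+1+1 = 10.
Pick's theorem gives I = A − B/2 + 1 = 2235 − 10/2 + 1 = 2231.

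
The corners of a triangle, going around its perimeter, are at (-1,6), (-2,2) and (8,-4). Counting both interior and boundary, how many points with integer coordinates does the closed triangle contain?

26

Using the shoelace formula, 2A = |((-1)·2 − (-2)·6) + ((-2)·(-4) − 8·2) + (8·6 − (-1)·(-4))| = 46, so the area is 23.
Along each edge there are gcd(|Δx|,|Δy|)+1 lattice points, so counting each shared vertex once the boundary has gcd(1,4) + gcd(10,6) + gcd(9,10) = 1+2+1 = 4.
Pick's theorem gives I = A − B/2 + 1 = 23 − 4/2 + 1 = 22, so the closed region contains I + B = 22 + 4 = 26 lattice points.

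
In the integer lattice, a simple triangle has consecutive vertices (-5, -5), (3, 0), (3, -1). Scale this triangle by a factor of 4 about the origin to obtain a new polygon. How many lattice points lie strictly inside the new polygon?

Using the shoelace formula, 2A = |[(-5)·0 − 3·(-5)] + [3·(-1) − 3·0] + [3·(-5) − (-5)·(-1)]| = 8, so the area is 4.
Along each edge there are gcd(|Δx|,|Δy|)+1 lattice points, so counting each shared vertex once the boundary has gcd(8,5) + gcd(0,1) + gcd(8,4) = 1+1+4 = 6.
Scaling by 4 multiplies the area by 4² = 16 (so the new area is 64) and multiplies the boundary lattice-point count by 4, giving 24.
By Pick's theorem, the interior count of the dilated polygon is 64 − 24/2 + 1 = 53.

53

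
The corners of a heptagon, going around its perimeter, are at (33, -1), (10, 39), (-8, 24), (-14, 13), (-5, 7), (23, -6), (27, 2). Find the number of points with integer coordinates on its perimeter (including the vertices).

16

The number of boundary lattice points is Σ gcd(|Δx|,|Δy|) = gcd(23,40) + gcd(18,15) + gcd(6,11) + gcd(9,6) + gcd(28,13) + gcd(4,8) + gcd(6,3) = 1+3+1+3+1+4+3 = 16.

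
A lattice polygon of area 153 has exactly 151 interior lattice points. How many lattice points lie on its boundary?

Pick's theorem gives A = I + B/2 − 1, so B = 2(A − I + 1) = 2(153 − 151 + 1) = 6.

6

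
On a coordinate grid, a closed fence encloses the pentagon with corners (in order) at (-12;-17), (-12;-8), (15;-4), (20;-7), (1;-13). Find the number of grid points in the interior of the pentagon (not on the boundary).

By the shoelace formula, twice the signed area is |[(-12)·(-8) − (-12)·(-17)] + [(-12)·(-4) − 15·(-8)] + [15·(-7) − 20·(-4)] + [20·(-13) − 1·(-7)] + [1·(-17) − (-12)·(-13)]| = 391, so the area is 195.5.
Along each edge there are gcd(|Δx|,|Δy|)+1 lattice points, so counting each shared vertex once the boundary has gcd(0,9) + gcd(27,4) + gcd(5,3) + gcd(19,6) + gcd(13,4) = 9+1+1+1+1 = 13.
Pick's theorem gives I = A − B/2 + 1 = 195.5 − 13/2 + 1 = 190.

190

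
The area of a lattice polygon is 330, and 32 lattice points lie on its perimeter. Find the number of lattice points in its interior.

Pick's theorem A = I + B/2 − 1 rearranges to I = A − B/2 + 1 = 330 − 32/2 + 1 = 315.

315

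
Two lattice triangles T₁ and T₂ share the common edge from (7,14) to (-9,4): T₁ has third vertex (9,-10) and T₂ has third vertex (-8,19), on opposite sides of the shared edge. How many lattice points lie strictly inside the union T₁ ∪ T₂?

The union is the simple quadrilateral with vertices (7,14), (9,-10), (-9,4), (-8,19) in order.
The shoelace formula gives twice the area as |[7·(-10) − 9·14] + [9·4 − (-9)·(-10)] + [(-9)·19 − (-8)·4] + [(-8)·14 − 7·19]| = 634, so the area is 317.
Summing gcd(|Δx|,|Δy|) over the edges gives the boundary count: gcd(2,24) + gcd(18,14) + gcd(1,15) + gcd(15,5) = 2+2+1+5 = 10.
By Pick's theorem I = A − B/2 + 1 = 317 − 10/2 + 1 = 313.

313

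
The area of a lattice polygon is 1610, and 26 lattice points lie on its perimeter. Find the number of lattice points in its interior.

1598

Pick's theorem A = I + B/2 − 1 rearranges to I = A − B/2 + 1 = 1610 − 26/2 + 1 = 1598.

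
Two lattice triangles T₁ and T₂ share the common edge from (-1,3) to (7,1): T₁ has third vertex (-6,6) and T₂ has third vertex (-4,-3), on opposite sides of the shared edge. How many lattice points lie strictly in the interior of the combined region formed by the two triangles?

32

The union is the simple quadrilateral with vertices (-1,3), (-6,6), (7,1), (-4,-3) in order.
The shoelace formula gives twice the area as |((-1)·6 − (-6)·3) + ((-6)·1 − 7·6) + (7·(-3) − (-4)·1) + ((-4)·3 − (-1)·(-3))| = 68, so the area is 34.
Summing gcd(|Δx|,|Δy|) over the edges gives the boundary count: gcd(5,3) + gcd(13,5) + gcd(11,4) + gcd(3,6) = 1+1+1+3 = 6.
By Pick's theorem I = A − B/2 + 1 = 34 − 6/2 + 1 = 32.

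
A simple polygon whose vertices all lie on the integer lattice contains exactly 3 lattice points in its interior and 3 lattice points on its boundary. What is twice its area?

Pick's theorem states A = I + B/2 − 1, so A = 3 + 3/2 − 1 = 7/2.
Hence 2A = 7.

7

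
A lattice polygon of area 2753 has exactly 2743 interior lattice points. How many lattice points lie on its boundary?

Pick's theorem gives A = I + B/2 − 1, so B = 2(A − I + 1) = 2(2753 − 2743 + 1) = 22.

22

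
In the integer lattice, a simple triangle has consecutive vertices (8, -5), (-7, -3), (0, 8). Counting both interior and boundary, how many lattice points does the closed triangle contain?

Using the shoelace formula, 2A = |(8·(-3) − (-7)·(-5)) + ((-7)·8 − 0·(-3)) + (0·(-5) − 8·8)| = 179, so the area is 89.5.
Along each edge there are gcd(|Δx|,|Δy|)+1 lattice points, so counting each shared vertex once the boundary has gcd(15,2) + gcd(7,11) + gcd(8,13) = 1+1+1 = 3.
Pick's theorem gives I = A − B/2 + 1 = 89.5 − 3/2 + 1 = 89, so the closed region contains I + B = 89 + 3 = 92 lattice points.

92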